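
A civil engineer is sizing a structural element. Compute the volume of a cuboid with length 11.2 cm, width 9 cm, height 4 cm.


Shape: rectangular prism
l = 11.2 cm, w = 9 cm, h = 4 cm
Formula: V = l * w * h
V = 11.2 * 9 * 4
V = 100.8 * 4
V = 403.2
403.2 cm^3


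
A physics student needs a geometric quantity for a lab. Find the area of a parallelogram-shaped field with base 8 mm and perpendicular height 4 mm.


Shape: parallelogram
Base b = 8 mm, Height h = 4 mm
Formula: A = b * h
A = 8 * 4
A = 32
32 mm^2


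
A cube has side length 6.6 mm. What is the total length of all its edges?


Shape: cube
Side s = 6.6 mm
A cube has 12 edges, all equal.
Formula: total edge length = 12 * s
Total = 12 * 6.6
Total = 79.2
79.2 mm


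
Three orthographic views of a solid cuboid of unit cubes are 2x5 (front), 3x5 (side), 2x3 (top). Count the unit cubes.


Orthographic views of a solid rectangular block:
Front view 2 x 5 -> length = 2, height = 5
Side view 3 x 5 -> width = 3, height = 5 (consistent)
Top view 2 x 3 -> confirms length = 2, width = 3
The block is 2 x 3 x 5.
Total unit cubes = 2 * 3 * 5 = 30
30 unit cubes


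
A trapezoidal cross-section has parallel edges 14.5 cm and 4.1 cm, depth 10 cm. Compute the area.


Shape: trapezoid
Parallel sides a = 14.5 cm, b = 4.1 cm; Height h = 10 cm
Formula: A = (a + b) * h / 2
a + b = 14.5 + 4.1 = 18.6
A = 18.6 * 10 / 2
A = 186 / 2
A = 93
93 cm^2


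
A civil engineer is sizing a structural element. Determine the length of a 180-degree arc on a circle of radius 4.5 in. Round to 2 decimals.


Shape: circular arc
Radius r = 4.5 in, Angle = 180 degrees
Formula: L = (angle/360) * 2 * pi * r
2 * pi * r = 9 * pi
L = (180/360) * 9 * pi
L = 4.5 * pi
L = 14.14
14.14 in


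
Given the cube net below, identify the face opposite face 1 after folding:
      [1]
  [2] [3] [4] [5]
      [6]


Net: cross layout. Take square 3 as the base (bottom).
Fold the four squares in the horizontal row up around 3: 2 -> left, 4 -> right, 5 wraps to the top.
Fold 1 and 6 up from 3: 1 -> back, 6 -> front.
Opposite pairs are therefore: (1, 6), (2, 4), (3, 5).
Face 1 is opposite face 6.
face 6


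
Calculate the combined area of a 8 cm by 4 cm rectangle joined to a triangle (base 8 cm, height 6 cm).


Composite shape: rectangle + triangle
Rectangle area = 8 * 4 = 32
Triangle area = 0.5 * 8 * 6 = 24
Total = 32 + 24
Total = 56
56 cm^2


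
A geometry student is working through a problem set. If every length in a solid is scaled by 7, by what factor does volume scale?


Linear scale factor k = 7
Rule: under a linear scaling by k, volumes scale by k^3.
k^3 = 7 * 7 * 7
k^3 = 49 * 7
k^3 = 343
Volume scales by a factor of 343.
343 (dimensionless)


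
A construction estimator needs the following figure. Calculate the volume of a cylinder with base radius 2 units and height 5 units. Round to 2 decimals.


Shape: cylinder
Radius r = 2 units, Height h = 5 units
Formula: V = pi * r^2 * h
r^2 = 4
V = pi * 4 * 5
V = 20 * pi
V = 62.83
62.83 units^3


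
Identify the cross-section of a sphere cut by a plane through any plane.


Solid: sphere
Cutting plane: through any plane
Visualize the intersection of the plane with the solid's surface.
The boundary of the cut region is a circle.
circle


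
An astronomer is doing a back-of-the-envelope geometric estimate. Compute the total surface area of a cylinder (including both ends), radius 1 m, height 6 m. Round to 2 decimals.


Shape: closed cylinder
Radius r = 1 m, Height h = 6 m
Formula: SA = 2*pi*r^2 + 2*pi*r*h = 2*pi*r*(r + h)
r + h = 7
2 * r * (r + h) = 2 * 1 * 7 = 14
SA = 14 * pi
SA = 43.98
43.98 m^2


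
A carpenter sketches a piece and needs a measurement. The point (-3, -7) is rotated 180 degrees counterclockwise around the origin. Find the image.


Transformation: rotation about the origin
Original point: (-3, -7)
Rule for 180 deg: (x, y) -> (-x, -y)
Apply: (-3, -7) -> (3, 7)
(3, 7)


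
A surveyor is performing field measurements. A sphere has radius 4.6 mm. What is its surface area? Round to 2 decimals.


Shape: sphere
Radius r = 4.6 mm
Formula: SA = 4 * pi * r^2
r^2 = 21.16
SA = 4 * pi * 21.16
SA = 84.64 * pi
SA = 265.9
265.9 mm^2


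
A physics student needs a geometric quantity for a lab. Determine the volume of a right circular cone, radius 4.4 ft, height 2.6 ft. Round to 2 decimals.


Shape: cone
Radius r = 4.4 ft, Height h = 2.6 ft
Formula: V = (1/3) * pi * r^2 * h
r^2 = 19.36
pi * r^2 * h = pi * 19.36 * 2.6 = 50.336 * pi
V = 50.336 * pi / 3
V = 52.71
52.71 ft^3


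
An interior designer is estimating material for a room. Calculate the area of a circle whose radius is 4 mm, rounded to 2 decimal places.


Shape: circle
Radius r = 4 mm
Formula: A = pi * r^2
r^2 = 4^2 = 16
A = pi * 16
A = 50.27
50.27 mm^2


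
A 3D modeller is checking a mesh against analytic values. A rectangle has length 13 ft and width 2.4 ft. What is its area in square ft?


Shape: rectangle
Length l = 13 ft, Width w = 2.4 ft
Formula: A = l * w
A = 13 * 2.4
A = 31.2
31.2 ft^2


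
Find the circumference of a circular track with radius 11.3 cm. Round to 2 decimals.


Shape: circle
Radius r = 11.3 cm
Formula: C = 2 * pi * r
C = 2 * pi * 11.3
C = 22.6 * pi
C = 71
71 cm


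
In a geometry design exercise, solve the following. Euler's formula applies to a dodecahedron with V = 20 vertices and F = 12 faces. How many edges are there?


Polyhedron: dodecahedron
Euler's formula for convex polyhedra: V - E + F = 2
Given: V = 20 vertices and F = 12 faces
Solve for E:
E = V + F - 2 = 20 + 12 - 2 = 30
30 edges


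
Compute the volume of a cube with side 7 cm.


Shape: cube
Side s = 7 cm
Formula: V = s^3
V = 7 * 7 * 7
V = 49 * 7
V = 343
343 cm^3


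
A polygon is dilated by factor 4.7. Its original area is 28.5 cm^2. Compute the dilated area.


Linear scale factor k = 4.7
Original area = 28.5 cm^2
Rule: under a linear scaling by k, areas scale by k^2.
k^2 = 4.7^2 = 22.09
New area = 28.5 * 22.09
New area = 629.565
629.565 cm^2


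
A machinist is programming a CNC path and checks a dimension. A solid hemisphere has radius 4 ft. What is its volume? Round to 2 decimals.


Shape: hemisphere (half of a sphere)
Radius r = 4 ft
Formula: V = (1/2) * (4/3) * pi * r^3 = (2/3) * pi * r^3
r^3 = 64
(2/3) * 64 = 42.666667
V = 42.666667 * pi
V = 134.04
134.04 ft^3


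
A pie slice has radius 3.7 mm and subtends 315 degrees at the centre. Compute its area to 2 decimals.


Shape: circular sector
Radius r = 3.7 mm, Angle = 315 degrees
Formula: A = (angle/360) * pi * r^2
r^2 = 13.69
Fraction of circle = 315/360
A = (315/360) * pi * 13.69
A = 11.97875 * pi
A = 37.63
37.63 mm^2


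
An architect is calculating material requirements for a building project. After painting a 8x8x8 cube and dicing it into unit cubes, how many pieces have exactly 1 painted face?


Large cube: 8 x 8 x 8, cut into unit cubes.
n = 8, so n - 2 = 6
Cubes with 1 painted face lie in the interior of each face.
A cube has 6 faces; each contributes (n - 2)^2 = 36 such cubes.
Count = 6 * 36 = 216
216 unit cubes


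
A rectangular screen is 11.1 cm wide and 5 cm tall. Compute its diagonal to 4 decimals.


Shape: rectangle (diagonal via Pythagoras)
Sides: 11.1 cm and 5 cm
Formula: d = sqrt(l^2 + w^2)
l^2 = 123.21, w^2 = 25
l^2 + w^2 = 148.21
d = sqrt(148.21)
d = 12.1742
12.1742 cm


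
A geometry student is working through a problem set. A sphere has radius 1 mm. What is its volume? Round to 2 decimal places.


Shape: sphere
Radius r = 1 mm
Formula: V = (4/3) * pi * r^3
r^3 = 1
(4/3) * 1 = 1.333333
V = 1.333333 * pi
V = 4.19
4.19 mm^3


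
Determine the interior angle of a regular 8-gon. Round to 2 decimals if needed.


Shape: regular octagon (8 sides)
Formula: interior angle = (n - 2) * 180 / n
(n - 2) = 6
(n - 2) * 180 = 1080
angle = 1080 / 8
angle = 135
135 degrees


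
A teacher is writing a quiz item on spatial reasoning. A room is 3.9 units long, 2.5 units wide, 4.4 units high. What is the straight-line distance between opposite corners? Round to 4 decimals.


Shape: rectangular box (space diagonal)
l = 3.9 units, w = 2.5 units, h = 4.4 units
Visualize: the diagonal of the base, then a right triangle with that diagonal and the height.
Formula: d = sqrt(l^2 + w^2 + h^2)
l^2 + w^2 + h^2 = 15.21 + 6.25 + 19.36 = 40.82
d = sqrt(40.82)
d = 6.3891
6.3891 units


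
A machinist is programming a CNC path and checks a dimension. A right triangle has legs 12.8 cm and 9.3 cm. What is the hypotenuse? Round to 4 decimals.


Shape: right triangle
Legs a = 12.8 cm, b = 9.3 cm
Formula: c = sqrt(a^2 + b^2)
a^2 = 163.84, b^2 = 86.49
a^2 + b^2 = 250.33
c = sqrt(250.33)
c = 15.8218
15.8218 cm


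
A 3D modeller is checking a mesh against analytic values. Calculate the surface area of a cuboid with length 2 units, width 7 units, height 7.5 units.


Shape: rectangular prism
l = 2 units, w = 7 units, h = 7.5 units
Formula: SA = 2(lw + lh + wh)
lw = 14, lh = 15, wh = 52.5
lw + lh + wh = 81.5
SA = 2 * 81.5
SA = 163
163 units^2


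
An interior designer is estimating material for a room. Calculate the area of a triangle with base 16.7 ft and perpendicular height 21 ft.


Shape: triangle
Base b = 16.7 ft, Height h = 21 ft
Formula: A = (1/2) * b * h
A = 0.5 * 16.7 * 21
A = 0.5 * 350.7
A = 175.35
175.35 ft^2


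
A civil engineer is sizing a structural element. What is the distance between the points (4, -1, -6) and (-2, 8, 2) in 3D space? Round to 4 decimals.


3D distance between two points
P1 = (4, -1, -6), P2 = (-2, 8, 2)
Formula: d = sqrt((x2-x1)^2 + (y2-y1)^2 + (z2-z1)^2)
dx = -2 - 4 = -6
dy = 8 - -1 = 9
dz = 2 - -6 = 8
dx^2 + dy^2 + dz^2 = 36 + 81 + 64 = 181
d = sqrt(181)
d = 13.4536
13.4536 units


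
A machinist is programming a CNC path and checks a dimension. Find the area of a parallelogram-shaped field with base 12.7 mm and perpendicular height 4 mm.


Shape: parallelogram
Base b = 12.7 mm, Height h = 4 mm
Formula: A = b * h
A = 12.7 * 4
A = 50.8
50.8 mm^2


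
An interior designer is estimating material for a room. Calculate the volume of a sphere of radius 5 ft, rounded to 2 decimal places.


Shape: sphere
Radius r = 5 ft
Formula: V = (4/3) * pi * r^3
r^3 = 125
(4/3) * 125 = 166.666667
V = 166.666667 * pi
V = 523.6
523.6 ft^3


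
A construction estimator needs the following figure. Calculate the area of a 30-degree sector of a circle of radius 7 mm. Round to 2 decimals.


Shape: circular sector
Radius r = 7 mm, Angle = 30 degrees
Formula: A = (angle/360) * pi * r^2
r^2 = 49
Fraction of circle = 30/360
A = (30/360) * pi * 49
A = 4.083333 * pi
A = 12.83
12.83 mm^2


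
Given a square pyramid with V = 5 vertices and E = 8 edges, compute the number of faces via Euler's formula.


Polyhedron: square pyramid
Euler's formula for convex polyhedra: V - E + F = 2
Given: V = 5 vertices and E = 8 edges
Solve for F:
F = 2 + E - V = 2 + 8 - 5 = 5
5 faces


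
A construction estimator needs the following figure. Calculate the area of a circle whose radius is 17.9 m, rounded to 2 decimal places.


Shape: circle
Radius r = 17.9 m
Formula: A = pi * r^2
r^2 = 17.9^2 = 320.41
A = pi * 320.41
A = 1006.6
1006.6 m^2


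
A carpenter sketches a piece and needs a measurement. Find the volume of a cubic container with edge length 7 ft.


Shape: cube
Side s = 7 ft
Formula: V = s^3
V = 7 * 7 * 7
V = 49 * 7
V = 343
343 ft^3


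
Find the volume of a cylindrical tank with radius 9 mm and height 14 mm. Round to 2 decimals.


Shape: cylinder
Radius r = 9 mm, Height h = 14 mm
Formula: V = pi * r^2 * h
r^2 = 81
V = pi * 81 * 14
V = 1134 * pi
V = 3562.57
3562.57 mm^3


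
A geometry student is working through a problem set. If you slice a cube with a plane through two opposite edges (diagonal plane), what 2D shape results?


Solid: cube
Cutting plane: through two opposite edges (diagonal plane)
Visualize the intersection of the plane with the solid's surface.
The boundary of the cut region is a rectangle.
rectangle


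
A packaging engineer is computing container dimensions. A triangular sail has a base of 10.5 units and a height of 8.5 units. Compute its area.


Shape: triangle
Base b = 10.5 units, Height h = 8.5 units
Formula: A = (1/2) * b * h
A = 0.5 * 10.5 * 8.5
A = 0.5 * 89.25
A = 44.625
44.625 units^2


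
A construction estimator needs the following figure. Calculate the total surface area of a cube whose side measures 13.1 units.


Shape: cube
Side s = 13.1 units
A cube has 6 square faces.
Formula: SA = 6 * s^2
s^2 = 171.61
SA = 6 * 171.61
SA = 1029.66
1029.66 units^2


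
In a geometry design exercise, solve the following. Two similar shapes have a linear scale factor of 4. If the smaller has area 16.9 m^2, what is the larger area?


Linear scale factor k = 4
Original area = 16.9 m^2
Rule: under a linear scaling by k, areas scale by k^2.
k^2 = 4^2 = 16
New area = 16.9 * 16
New area = 270.4
270.4 m^2


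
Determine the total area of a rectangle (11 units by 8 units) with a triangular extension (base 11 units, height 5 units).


Composite shape: rectangle + triangle
Rectangle area = 11 * 8 = 88
Triangle area = 0.5 * 11 * 5 = 27.5
Total = 88 + 27.5
Total = 115.5
115.5 units^2


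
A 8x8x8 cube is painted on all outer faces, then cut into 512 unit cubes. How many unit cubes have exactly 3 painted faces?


Large cube: 8 x 8 x 8, cut into unit cubes.
Cubes with 3 painted faces are at the corners. A cube always has 8 corners.
Count = 8
8 unit cubes


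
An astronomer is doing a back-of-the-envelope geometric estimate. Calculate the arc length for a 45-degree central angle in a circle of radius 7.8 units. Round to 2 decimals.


Shape: circular arc
Radius r = 7.8 units, Angle = 45 degrees
Formula: L = (angle/360) * 2 * pi * r
2 * pi * r = 15.6 * pi
L = (45/360) * 15.6 * pi
L = 1.95 * pi
L = 6.13
6.13 units


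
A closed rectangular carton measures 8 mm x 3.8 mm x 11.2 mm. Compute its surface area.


Shape: rectangular prism
l = 8 mm, w = 3.8 mm, h = 11.2 mm
Formula: SA = 2(lw + lh + wh)
lw = 30.4, lh = 89.6, wh = 42.56
lw + lh + wh = 162.56
SA = 2 * 162.56
SA = 325.12
325.12 mm^2


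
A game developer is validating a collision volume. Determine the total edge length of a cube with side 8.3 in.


Shape: cube
Side s = 8.3 in
A cube has 12 edges, all equal.
Formula: total edge length = 12 * s
Total = 12 * 8.3
Total = 99.6
99.6 in


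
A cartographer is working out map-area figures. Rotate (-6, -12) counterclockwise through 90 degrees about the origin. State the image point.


Transformation: rotation about the origin
Original point: (-6, -12)
Rule for 90 deg counterclockwise: (x, y) -> (-y, x)
Apply: (-6, -12) -> (12, -6)
(12, -6)


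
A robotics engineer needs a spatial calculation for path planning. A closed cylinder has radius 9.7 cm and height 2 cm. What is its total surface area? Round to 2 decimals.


Shape: closed cylinder
Radius r = 9.7 cm, Height h = 2 cm
Formula: SA = 2*pi*r^2 + 2*pi*r*h = 2*pi*r*(r + h)
r + h = 11.7
2 * r * (r + h) = 2 * 9.7 * 11.7 = 226.98
SA = 226.98 * pi
SA = 713.08
713.08 cm^2


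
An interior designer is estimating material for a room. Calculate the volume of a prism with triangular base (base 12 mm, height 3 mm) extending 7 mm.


Shape: triangular prism
Triangle base = 12 mm, triangle height = 3 mm, prism length L = 7 mm
Formula: V = (1/2 * b * h_tri) * L
Cross-section area = 0.5 * 12 * 3 = 18
V = 18 * 7
V = 126
126 mm^3


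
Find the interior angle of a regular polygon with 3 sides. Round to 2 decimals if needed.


Shape: regular triangle (3 sides)
Formula: interior angle = (n - 2) * 180 / n
(n - 2) = 1
(n - 2) * 180 = 180
angle = 180 / 3
angle = 60
60 degrees


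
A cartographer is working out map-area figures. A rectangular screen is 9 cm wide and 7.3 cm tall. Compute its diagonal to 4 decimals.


Shape: rectangle (diagonal via Pythagoras)
Sides: 9 cm and 7.3 cm
Formula: d = sqrt(l^2 + w^2)
l^2 = 81, w^2 = 53.29
l^2 + w^2 = 134.29
d = sqrt(134.29)
d = 11.5884
11.5884 cm


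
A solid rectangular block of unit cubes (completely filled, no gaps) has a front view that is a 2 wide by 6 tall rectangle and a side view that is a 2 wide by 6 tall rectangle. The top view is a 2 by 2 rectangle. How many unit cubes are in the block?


Orthographic views of a solid rectangular block:
Front view 2 x 6 -> length = 2, height = 6
Side view 2 x 6 -> width = 2, height = 6 (consistent)
Top view 2 x 2 -> confirms length = 2, width = 2
The block is 2 x 2 x 6.
Total unit cubes = 2 * 2 * 6 = 24
24 unit cubes


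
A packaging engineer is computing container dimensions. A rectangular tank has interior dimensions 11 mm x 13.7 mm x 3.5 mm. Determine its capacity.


Shape: rectangular prism
l = 11 mm, w = 13.7 mm, h = 3.5 mm
Formula: V = l * w * h
V = 11 * 13.7 * 3.5
V = 150.7 * 3.5
V = 527.45
527.45 mm^3


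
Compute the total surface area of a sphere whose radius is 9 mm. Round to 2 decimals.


Shape: sphere
Radius r = 9 mm
Formula: SA = 4 * pi * r^2
r^2 = 81
SA = 4 * pi * 81
SA = 324 * pi
SA = 1017.88
1017.88 mm^2


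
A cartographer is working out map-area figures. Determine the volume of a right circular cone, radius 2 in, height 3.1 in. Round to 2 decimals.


Shape: cone
Radius r = 2 in, Height h = 3.1 in
Formula: V = (1/3) * pi * r^2 * h
r^2 = 4
pi * r^2 * h = pi * 4 * 3.1 = 12.4 * pi
V = 12.4 * pi / 3
V = 12.99
12.99 in^3


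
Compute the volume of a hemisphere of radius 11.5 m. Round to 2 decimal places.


Shape: hemisphere (half of a sphere)
Radius r = 11.5 m
Formula: V = (1/2) * (4/3) * pi * r^3 = (2/3) * pi * r^3
r^3 = 1520.875
(2/3) * 1520.875 = 1013.916667
V = 1013.916667 * pi
V = 3185.31
3185.31 m^3


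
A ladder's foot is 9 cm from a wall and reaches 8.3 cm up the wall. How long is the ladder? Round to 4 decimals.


Shape: right triangle
Legs a = 9 cm, b = 8.3 cm
Formula: c = sqrt(a^2 + b^2)
a^2 = 81, b^2 = 68.89
a^2 + b^2 = 149.89
c = sqrt(149.89)
c = 12.243
12.243 cm


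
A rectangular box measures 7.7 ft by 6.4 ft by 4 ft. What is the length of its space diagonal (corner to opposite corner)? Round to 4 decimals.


Shape: rectangular box (space diagonal)
l = 7.7 ft, w = 6.4 ft, h = 4 ft
Visualize: the diagonal of the base, then a right triangle with that diagonal and the height.
Formula: d = sqrt(l^2 + w^2 + h^2)
l^2 + w^2 + h^2 = 59.29 + 40.96 + 16 = 116.25
d = sqrt(116.25)
d = 10.7819
10.7819 ft


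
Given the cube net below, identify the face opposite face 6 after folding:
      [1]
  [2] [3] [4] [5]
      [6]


Net: cross layout. Take square 3 as the base (bottom).
Fold the four squares in the horizontal row up around 3: 2 -> left, 4 -> right, 5 wraps to the top.
Fold 1 and 6 up from 3: 1 -> back, 6 -> front.
Opposite pairs are therefore: (1, 6), (2, 4), (3, 5).
Face 6 is opposite face 1.
face 1


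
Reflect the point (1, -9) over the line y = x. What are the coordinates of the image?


Transformation: reflection
Original point: (1, -9)
Rule for reflection over y = x: (x, y) -> (y, x)
Apply: (1, -9) -> (-9, 1)
(-9, 1)


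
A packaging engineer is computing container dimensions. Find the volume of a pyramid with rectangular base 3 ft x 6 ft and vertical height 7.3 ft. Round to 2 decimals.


Shape: rectangular pyramid
Base: 3 ft x 6 ft, Height h = 7.3 ft
Formula: V = (1/3) * base_area * h
base_area = 3 * 6 = 18
base_area * h = 18 * 7.3 = 131.4
V = 131.4 / 3
V = 43.8
43.8 ft^3


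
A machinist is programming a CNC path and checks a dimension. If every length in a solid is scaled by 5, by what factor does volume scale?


Linear scale factor k = 5
Rule: under a linear scaling by k, volumes scale by k^3.
k^3 = 5 * 5 * 5
k^3 = 25 * 5
k^3 = 125
Volume scales by a factor of 125.
125 (dimensionless)


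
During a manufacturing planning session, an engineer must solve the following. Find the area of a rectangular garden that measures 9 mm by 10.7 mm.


Shape: rectangle
Length l = 9 mm, Width w = 10.7 mm
Formula: A = l * w
A = 9 * 10.7
A = 96.3
96.3 mm^2


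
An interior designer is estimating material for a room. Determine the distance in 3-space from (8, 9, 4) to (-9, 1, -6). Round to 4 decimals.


3D distance between two points
P1 = (8, 9, 4), P2 = (-9, 1, -6)
Formula: d = sqrt((x2-x1)^2 + (y2-y1)^2 + (z2-z1)^2)
dx = -9 - 8 = -17
dy = 1 - 9 = -8
dz = -6 - 4 = -10
dx^2 + dy^2 + dz^2 = 289 + 64 + 100 = 453
d = sqrt(453)
d = 21.2838
21.2838 units


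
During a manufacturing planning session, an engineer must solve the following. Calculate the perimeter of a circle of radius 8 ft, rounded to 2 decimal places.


Shape: circle
Radius r = 8 ft
Formula: C = 2 * pi * r
C = 2 * pi * 8
C = 16 * pi
C = 50.27
50.27 ft


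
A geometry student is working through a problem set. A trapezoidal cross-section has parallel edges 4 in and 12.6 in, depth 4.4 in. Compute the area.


Shape: trapezoid
Parallel sides a = 4 in, b = 12.6 in; Height h = 4.4 in
Formula: A = (a + b) * h / 2
a + b = 4 + 12.6 = 16.6
A = 16.6 * 4.4 / 2
A = 73.04 / 2
A = 36.52
36.52 in^2


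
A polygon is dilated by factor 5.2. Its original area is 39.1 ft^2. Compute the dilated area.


Linear scale factor k = 5.2
Original area = 39.1 ft^2
Rule: under a linear scaling by k, areas scale by k^2.
k^2 = 5.2^2 = 27.04
New area = 39.1 * 27.04
New area = 1057.264
1057.264 ft^2


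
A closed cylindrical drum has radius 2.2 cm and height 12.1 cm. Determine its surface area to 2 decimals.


Shape: closed cylinder
Radius r = 2.2 cm, Height h = 12.1 cm
Formula: SA = 2*pi*r^2 + 2*pi*r*h = 2*pi*r*(r + h)
r + h = 14.3
2 * r * (r + h) = 2 * 2.2 * 14.3 = 62.92
SA = 62.92 * pi
SA = 197.67
197.67 cm^2


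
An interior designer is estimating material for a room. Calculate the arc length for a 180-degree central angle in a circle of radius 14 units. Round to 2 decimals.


Shape: circular arc
Radius r = 14 units, Angle = 180 degrees
Formula: L = (angle/360) * 2 * pi * r
2 * pi * r = 28 * pi
L = (180/360) * 28 * pi
L = 14 * pi
L = 43.98
43.98 units


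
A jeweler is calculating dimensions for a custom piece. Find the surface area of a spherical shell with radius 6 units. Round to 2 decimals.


Shape: sphere
Radius r = 6 units
Formula: SA = 4 * pi * r^2
r^2 = 36
SA = 4 * pi * 36
SA = 144 * pi
SA = 452.39
452.39 units^2


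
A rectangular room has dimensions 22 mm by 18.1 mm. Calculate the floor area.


Shape: rectangle
Length l = 22 mm, Width w = 18.1 mm
Formula: A = l * w
A = 22 * 18.1
A = 398.2
398.2 mm^2


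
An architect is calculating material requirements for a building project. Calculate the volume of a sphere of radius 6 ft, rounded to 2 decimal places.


Shape: sphere
Radius r = 6 ft
Formula: V = (4/3) * pi * r^3
r^3 = 216
(4/3) * 216 = 288
V = 288 * pi
V = 904.78
904.78 ft^3


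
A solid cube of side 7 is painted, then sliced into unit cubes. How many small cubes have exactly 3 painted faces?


Large cube: 7 x 7 x 7, cut into unit cubes.
Cubes with 3 painted faces are at the corners. A cube always has 8 corners.
Count = 8
8 unit cubes


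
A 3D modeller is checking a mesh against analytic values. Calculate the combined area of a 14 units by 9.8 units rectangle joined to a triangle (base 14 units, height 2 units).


Composite shape: rectangle + triangle
Rectangle area = 14 * 9.8 = 137.2
Triangle area = 0.5 * 14 * 2 = 14
Total = 137.2 + 14
Total = 151.2
151.2 units^2


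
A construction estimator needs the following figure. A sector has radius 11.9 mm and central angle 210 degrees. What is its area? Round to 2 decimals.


Shape: circular sector
Radius r = 11.9 mm, Angle = 210 degrees
Formula: A = (angle/360) * pi * r^2
r^2 = 141.61
Fraction of circle = 210/360
A = (210/360) * pi * 141.61
A = 82.605833 * pi
A = 259.51
259.51 mm^2


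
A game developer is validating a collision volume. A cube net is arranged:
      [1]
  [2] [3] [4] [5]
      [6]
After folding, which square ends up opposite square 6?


Net: cross layout. Take square 3 as the base (bottom).
Fold the four squares in the horizontal row up around 3: 2 -> left, 4 -> right, 5 wraps to the top.
Fold 1 and 6 up from 3: 1 -> back, 6 -> front.
Opposite pairs are therefore: (1, 6), (2, 4), (3, 5).
Face 6 is opposite face 1.
face 1


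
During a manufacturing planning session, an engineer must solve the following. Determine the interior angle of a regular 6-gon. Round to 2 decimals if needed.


Shape: regular hexagon (6 sides)
Formula: interior angle = (n - 2) * 180 / n
(n - 2) = 4
(n - 2) * 180 = 720
angle = 720 / 6
angle = 120
120 degrees


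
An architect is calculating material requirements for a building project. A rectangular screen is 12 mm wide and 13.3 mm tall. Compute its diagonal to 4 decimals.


Shape: rectangle (diagonal via Pythagoras)
Sides: 12 mm and 13.3 mm
Formula: d = sqrt(l^2 + w^2)
l^2 = 144, w^2 = 176.89
l^2 + w^2 = 320.89
d = sqrt(320.89)
d = 17.9134
17.9134 mm


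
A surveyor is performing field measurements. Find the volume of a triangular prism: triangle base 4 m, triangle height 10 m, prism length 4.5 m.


Shape: triangular prism
Triangle base = 4 m, triangle height = 10 m, prism length L = 4.5 m
Formula: V = (1/2 * b * h_tri) * L
Cross-section area = 0.5 * 4 * 10 = 20
V = 20 * 4.5
V = 90
90 m^3


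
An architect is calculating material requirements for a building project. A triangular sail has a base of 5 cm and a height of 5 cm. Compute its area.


Shape: triangle
Base b = 5 cm, Height h = 5 cm
Formula: A = (1/2) * b * h
A = 0.5 * 5 * 5
A = 0.5 * 25
A = 12.5
12.5 cm^2


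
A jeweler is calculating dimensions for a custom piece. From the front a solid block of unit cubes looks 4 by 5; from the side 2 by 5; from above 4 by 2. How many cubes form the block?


Orthographic views of a solid rectangular block:
Front view 4 x 5 -> length = 4, height = 5
Side view 2 x 5 -> width = 2, height = 5 (consistent)
Top view 4 x 2 -> confirms length = 4, width = 2
The block is 4 x 2 x 5.
Total unit cubes = 4 * 2 * 5 = 40
40 unit cubes


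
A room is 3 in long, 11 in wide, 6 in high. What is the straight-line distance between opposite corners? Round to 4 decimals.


Shape: rectangular box (space diagonal)
l = 3 in, w = 11 in, h = 6 in
Visualize: the diagonal of the base, then a right triangle with that diagonal and the height.
Formula: d = sqrt(l^2 + w^2 + h^2)
l^2 + w^2 + h^2 = 9 + 121 + 36 = 166
d = sqrt(166)
d = 12.8841
12.8841 in


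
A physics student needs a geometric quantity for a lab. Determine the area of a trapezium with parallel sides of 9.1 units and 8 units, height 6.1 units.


Shape: trapezoid
Parallel sides a = 9.1 units, b = 8 units; Height h = 6.1 units
Formula: A = (a + b) * h / 2
a + b = 9.1 + 8 = 17.1
A = 17.1 * 6.1 / 2
A = 104.31 / 2
A = 52.155
52.155 units^2


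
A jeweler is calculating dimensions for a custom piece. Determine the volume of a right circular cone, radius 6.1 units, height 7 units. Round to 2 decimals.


Shape: cone
Radius r = 6.1 units, Height h = 7 units
Formula: V = (1/3) * pi * r^2 * h
r^2 = 37.21
pi * r^2 * h = pi * 37.21 * 7 = 260.47 * pi
V = 260.47 * pi / 3
V = 272.76
272.76 units^3


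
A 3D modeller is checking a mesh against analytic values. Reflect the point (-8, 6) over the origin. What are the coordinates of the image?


Transformation: reflection
Original point: (-8, 6)
Rule for reflection through the origin: (x, y) -> (-x, -y)
Apply: (-8, 6) -> (8, -6)
(8, -6)


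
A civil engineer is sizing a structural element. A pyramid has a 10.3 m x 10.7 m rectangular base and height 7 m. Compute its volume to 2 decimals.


Shape: rectangular pyramid
Base: 10.3 m x 10.7 m, Height h = 7 m
Formula: V = (1/3) * base_area * h
base_area = 10.3 * 10.7 = 110.21
base_area * h = 110.21 * 7 = 771.47
V = 771.47 / 3
V = 257.16
257.16 m^3


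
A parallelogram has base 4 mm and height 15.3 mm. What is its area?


Shape: parallelogram
Base b = 4 mm, Height h = 15.3 mm
Formula: A = b * h
A = 4 * 15.3
A = 61.2
61.2 mm^2


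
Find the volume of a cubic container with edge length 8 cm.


Shape: cube
Side s = 8 cm
Formula: V = s^3
V = 8 * 8 * 8
V = 64 * 8
V = 512
512 cm^3


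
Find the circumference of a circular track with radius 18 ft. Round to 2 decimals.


Shape: circle
Radius r = 18 ft
Formula: C = 2 * pi * r
C = 2 * pi * 18
C = 36 * pi
C = 113.1
113.1 ft


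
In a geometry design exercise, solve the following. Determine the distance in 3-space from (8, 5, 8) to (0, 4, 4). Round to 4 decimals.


3D distance between two points
P1 = (8, 5, 8), P2 = (0, 4, 4)
Formula: d = sqrt((x2-x1)^2 + (y2-y1)^2 + (z2-z1)^2)
dx = 0 - 8 = -8
dy = 4 - 5 = -1
dz = 4 - 8 = -4
dx^2 + dy^2 + dz^2 = 64 + 1 + 16 = 81
d = sqrt(81)
d = 9.0
9 units


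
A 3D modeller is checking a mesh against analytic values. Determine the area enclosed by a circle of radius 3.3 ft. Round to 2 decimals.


Shape: circle
Radius r = 3.3 ft
Formula: A = pi * r^2
r^2 = 3.3^2 = 10.89
A = pi * 10.89
A = 34.21
34.21 ft^2


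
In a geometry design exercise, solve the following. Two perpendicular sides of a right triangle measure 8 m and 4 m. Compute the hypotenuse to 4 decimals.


Shape: right triangle
Legs a = 8 m, b = 4 m
Formula: c = sqrt(a^2 + b^2)
a^2 = 64, b^2 = 16
a^2 + b^2 = 80
c = sqrt(80)
c = 8.9443
8.9443 m


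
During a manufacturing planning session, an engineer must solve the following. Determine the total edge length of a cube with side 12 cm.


Shape: cube
Side s = 12 cm
A cube has 12 edges, all equal.
Formula: total edge length = 12 * s
Total = 12 * 12
Total = 144
144 cm


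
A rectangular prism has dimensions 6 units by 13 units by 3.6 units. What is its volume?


Shape: rectangular prism
l = 6 units, w = 13 units, h = 3.6 units
Formula: V = l * w * h
V = 6 * 13 * 3.6
V = 78 * 3.6
V = 280.8
280.8 units^3


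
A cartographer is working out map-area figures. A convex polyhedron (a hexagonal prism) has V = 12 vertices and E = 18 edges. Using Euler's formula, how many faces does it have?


Polyhedron: hexagonal prism
Euler's formula for convex polyhedra: V - E + F = 2
Given: V = 12 vertices and E = 18 edges
Solve for F:
F = 2 + E - V = 2 + 18 - 12 = 8
8 faces


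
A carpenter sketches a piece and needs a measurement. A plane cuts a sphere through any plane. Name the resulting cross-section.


Solid: sphere
Cutting plane: through any plane
Visualize the intersection of the plane with the solid's surface.
The boundary of the cut region is a circle.
circle


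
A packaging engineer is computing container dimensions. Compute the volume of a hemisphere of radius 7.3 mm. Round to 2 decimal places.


Shape: hemisphere (half of a sphere)
Radius r = 7.3 mm
Formula: V = (1/2) * (4/3) * pi * r^3 = (2/3) * pi * r^3
r^3 = 389.017
(2/3) * 389.017 = 259.344667
V = 259.344667 * pi
V = 814.76
814.76 mm^3


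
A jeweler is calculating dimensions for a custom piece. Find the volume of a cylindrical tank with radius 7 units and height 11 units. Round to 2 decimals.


Shape: cylinder
Radius r = 7 units, Height h = 11 units
Formula: V = pi * r^2 * h
r^2 = 49
V = pi * 49 * 11
V = 539 * pi
V = 1693.32
1693.32 units^3


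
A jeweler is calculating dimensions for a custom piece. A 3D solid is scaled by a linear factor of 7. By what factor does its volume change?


Linear scale factor k = 7
Rule: under a linear scaling by k, volumes scale by k^3.
k^3 = 7 * 7 * 7
k^3 = 49 * 7
k^3 = 343
Volume scales by a factor of 343.
343 (dimensionless)


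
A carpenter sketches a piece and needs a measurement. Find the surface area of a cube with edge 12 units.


Shape: cube
Side s = 12 units
A cube has 6 square faces.
Formula: SA = 6 * s^2
s^2 = 144
SA = 6 * 144
SA = 864
864 units^2


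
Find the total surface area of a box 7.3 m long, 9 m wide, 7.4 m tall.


Shape: rectangular prism
l = 7.3 m, w = 9 m, h = 7.4 m
Formula: SA = 2(lw + lh + wh)
lw = 65.7, lh = 54.02, wh = 66.6
lw + lh + wh = 186.32
SA = 2 * 186.32
SA = 372.64
372.64 m^2


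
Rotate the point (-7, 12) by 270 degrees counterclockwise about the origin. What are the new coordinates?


Transformation: rotation about the origin
Original point: (-7, 12)
Rule for 270 deg counterclockwise: (x, y) -> (y, -x)
Apply: (-7, 12) -> (12, 7)
(12, 7)


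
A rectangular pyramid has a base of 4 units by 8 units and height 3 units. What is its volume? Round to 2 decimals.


Shape: rectangular pyramid
Base: 4 units x 8 units, Height h = 3 units
Formula: V = (1/3) * base_area * h
base_area = 4 * 8 = 32
base_area * h = 32 * 3 = 96
V = 96 / 3
V = 32
32 units^3


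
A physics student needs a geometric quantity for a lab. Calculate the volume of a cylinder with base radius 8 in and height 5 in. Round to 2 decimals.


Shape: cylinder
Radius r = 8 in, Height h = 5 in
Formula: V = pi * r^2 * h
r^2 = 64
V = pi * 64 * 5
V = 320 * pi
V = 1005.31
1005.31 in^3


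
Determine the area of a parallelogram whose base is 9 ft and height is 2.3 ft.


Shape: parallelogram
Base b = 9 ft, Height h = 2.3 ft
Formula: A = b * h
A = 9 * 2.3
A = 20.7
20.7 ft^2


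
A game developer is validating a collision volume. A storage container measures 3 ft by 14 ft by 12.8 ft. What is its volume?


Shape: rectangular prism
l = 3 ft, w = 14 ft, h = 12.8 ft
Formula: V = l * w * h
V = 3 * 14 * 12.8
V = 42 * 12.8
V = 537.6
537.6 ft^3


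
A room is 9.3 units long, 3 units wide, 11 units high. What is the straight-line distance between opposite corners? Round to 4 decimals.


Shape: rectangular box (space diagonal)
l = 9.3 units, w = 3 units, h = 11 units
Visualize: the diagonal of the base, then a right triangle with that diagonal and the height.
Formula: d = sqrt(l^2 + w^2 + h^2)
l^2 + w^2 + h^2 = 86.49 + 9 + 121 = 216.49
d = sqrt(216.49)
d = 14.7136
14.7136 units


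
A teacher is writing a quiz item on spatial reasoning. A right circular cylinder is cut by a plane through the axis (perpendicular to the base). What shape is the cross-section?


Solid: right circular cylinder
Cutting plane: through the axis (perpendicular to the base)
Visualize the intersection of the plane with the solid's surface.
The boundary of the cut region is a rectangle.
rectangle


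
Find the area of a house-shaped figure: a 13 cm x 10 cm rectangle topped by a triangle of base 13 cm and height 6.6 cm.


Composite shape: rectangle + triangle
Rectangle area = 13 * 10 = 130
Triangle area = 0.5 * 13 * 6.6 = 42.9
Total = 130 + 42.9
Total = 172.9
172.9 cm^2


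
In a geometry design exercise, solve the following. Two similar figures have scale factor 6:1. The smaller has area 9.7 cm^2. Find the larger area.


Linear scale factor k = 6
Original area = 9.7 cm^2
Rule: under a linear scaling by k, areas scale by k^2.
k^2 = 6^2 = 36
New area = 9.7 * 36
New area = 349.2
349.2 cm^2


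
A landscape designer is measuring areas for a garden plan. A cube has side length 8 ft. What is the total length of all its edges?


Shape: cube
Side s = 8 ft
A cube has 12 edges, all equal.
Formula: total edge length = 12 * s
Total = 12 * 8
Total = 96
96 ft


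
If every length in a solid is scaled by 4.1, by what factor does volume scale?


Linear scale factor k = 4.1
Rule: under a linear scaling by k, volumes scale by k^3.
k^3 = 4.1 * 4.1 * 4.1
k^3 = 16.81 * 4.1
k^3 = 68.921
Volume scales by a factor of 68.921.
68.921 (dimensionless)


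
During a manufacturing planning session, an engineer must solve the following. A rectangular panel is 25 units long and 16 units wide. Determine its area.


Shape: rectangle
Length l = 25 units, Width w = 16 units
Formula: A = l * w
A = 25 * 16
A = 400
400 units^2


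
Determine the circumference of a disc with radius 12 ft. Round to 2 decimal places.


Shape: circle
Radius r = 12 ft
Formula: C = 2 * pi * r
C = 2 * pi * 12
C = 24 * pi
C = 75.4
75.4 ft


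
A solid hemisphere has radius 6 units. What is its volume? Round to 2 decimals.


Shape: hemisphere (half of a sphere)
Radius r = 6 units
Formula: V = (1/2) * (4/3) * pi * r^3 = (2/3) * pi * r^3
r^3 = 216
(2/3) * 216 = 144
V = 144 * pi
V = 452.39
452.39 units^3


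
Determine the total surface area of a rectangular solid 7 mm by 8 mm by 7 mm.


Shape: rectangular prism
l = 7 mm, w = 8 mm, h = 7 mm
Formula: SA = 2(lw + lh + wh)
lw = 56, lh = 49, wh = 56
lw + lh + wh = 161
SA = 2 * 161
SA = 322
322 mm^2


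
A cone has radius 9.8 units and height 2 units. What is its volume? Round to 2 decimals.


Shape: cone
Radius r = 9.8 units, Height h = 2 units
Formula: V = (1/3) * pi * r^2 * h
r^2 = 96.04
pi * r^2 * h = pi * 96.04 * 2 = 192.08 * pi
V = 192.08 * pi / 3
V = 201.15
201.15 units^3


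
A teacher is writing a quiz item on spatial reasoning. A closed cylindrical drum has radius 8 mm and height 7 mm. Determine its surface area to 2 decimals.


Shape: closed cylinder
Radius r = 8 mm, Height h = 7 mm
Formula: SA = 2*pi*r^2 + 2*pi*r*h = 2*pi*r*(r + h)
r + h = 15
2 * r * (r + h) = 2 * 8 * 15 = 240
SA = 240 * pi
SA = 753.98
753.98 mm^2


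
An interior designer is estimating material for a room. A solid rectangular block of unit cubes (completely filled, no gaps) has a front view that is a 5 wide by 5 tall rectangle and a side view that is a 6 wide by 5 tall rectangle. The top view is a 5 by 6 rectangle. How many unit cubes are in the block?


Orthographic views of a solid rectangular block:
Front view 5 x 5 -> length = 5, height = 5
Side view 6 x 5 -> width = 6, height = 5 (consistent)
Top view 5 x 6 -> confirms length = 5, width = 6
The block is 5 x 6 x 5.
Total unit cubes = 5 * 6 * 5 = 150
150 unit cubes


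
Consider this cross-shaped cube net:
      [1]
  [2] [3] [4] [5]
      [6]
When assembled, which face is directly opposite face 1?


Net: cross layout. Take square 3 as the base (bottom).
Fold the four squares in the horizontal row up around 3: 2 -> left, 4 -> right, 5 wraps to the top.
Fold 1 and 6 up from 3: 1 -> back, 6 -> front.
Opposite pairs are therefore: (1, 6), (2, 4), (3, 5).
Face 1 is opposite face 6.
face 6


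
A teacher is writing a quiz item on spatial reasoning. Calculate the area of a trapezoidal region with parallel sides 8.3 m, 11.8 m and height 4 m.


Shape: trapezoid
Parallel sides a = 8.3 m, b = 11.8 m; Height h = 4 m
Formula: A = (a + b) * h / 2
a + b = 8.3 + 11.8 = 20.1
A = 20.1 * 4 / 2
A = 80.4 / 2
A = 40.2
40.2 m^2


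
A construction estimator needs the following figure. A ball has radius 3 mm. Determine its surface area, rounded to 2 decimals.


Shape: sphere
Radius r = 3 mm
Formula: SA = 4 * pi * r^2
r^2 = 9
SA = 4 * pi * 9
SA = 36 * pi
SA = 113.1
113.1 mm^2


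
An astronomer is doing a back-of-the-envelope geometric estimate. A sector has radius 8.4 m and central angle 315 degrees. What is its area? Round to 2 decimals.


Shape: circular sector
Radius r = 8.4 m, Angle = 315 degrees
Formula: A = (angle/360) * pi * r^2
r^2 = 70.56
Fraction of circle = 315/360
A = (315/360) * pi * 70.56
A = 61.74 * pi
A = 193.96
193.96 m^2


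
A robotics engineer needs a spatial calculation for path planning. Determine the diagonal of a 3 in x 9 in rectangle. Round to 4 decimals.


Shape: rectangle (diagonal via Pythagoras)
Sides: 3 in and 9 in
Formula: d = sqrt(l^2 + w^2)
l^2 = 9, w^2 = 81
l^2 + w^2 = 90
d = sqrt(90)
d = 9.4868
9.4868 in


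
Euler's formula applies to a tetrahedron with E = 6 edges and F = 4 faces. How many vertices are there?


Polyhedron: tetrahedron
Euler's formula for convex polyhedra: V - E + F = 2
Given: E = 6 edges and F = 4 faces
Solve for V:
V = 2 + E - F = 2 + 6 - 4 = 4
4 vertices


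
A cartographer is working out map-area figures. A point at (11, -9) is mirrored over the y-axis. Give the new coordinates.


Transformation: reflection
Original point: (11, -9)
Rule for reflection over the y-axis: (x, y) -> (-x, y)
Apply: (11, -9) -> (-11, -9)
(-11, -9)


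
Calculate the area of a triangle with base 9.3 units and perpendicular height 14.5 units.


Shape: triangle
Base b = 9.3 units, Height h = 14.5 units
Formula: A = (1/2) * b * h
A = 0.5 * 9.3 * 14.5
A = 0.5 * 134.85
A = 67.425
67.425 units^2
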